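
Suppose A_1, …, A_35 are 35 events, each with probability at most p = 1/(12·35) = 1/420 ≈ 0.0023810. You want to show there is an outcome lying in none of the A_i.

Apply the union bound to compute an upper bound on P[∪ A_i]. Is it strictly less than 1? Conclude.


Union bound: P[∪_{i=1}^{35} A_i] ≤ Σ_i P[A_i] ≤ 35·p = 35·(1/420) = 1/12.
Numerically: 1/12 ≈ 0.0833333.
Is 1/12 < 1? YES.
Since P[∪ A_i] ≤ 1/12 < 1, the complement has P[∩ A_i^c] ≥ 1 − 1/12 = 11/12 > 0, so some outcome avoids every A_i.

35·p = 1/12 ≈ 0.0833333; existence CERTIFIED by the union bound.


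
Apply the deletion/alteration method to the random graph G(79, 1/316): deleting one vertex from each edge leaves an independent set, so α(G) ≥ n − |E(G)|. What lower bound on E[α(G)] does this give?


E[|E(G)|] = C(79, 2)·p = 3081 · (1/316) = 39/4.
E[α(G)] ≥ n − E[|E(G)|] = 79 − 39/4 = 277/4.
Numerically: ≈ 69.25000.
(This is only a lower bound; the true E[α(G)] may be larger.)

E[α(G)] ≥ 277/4 ≈ 69.25000.


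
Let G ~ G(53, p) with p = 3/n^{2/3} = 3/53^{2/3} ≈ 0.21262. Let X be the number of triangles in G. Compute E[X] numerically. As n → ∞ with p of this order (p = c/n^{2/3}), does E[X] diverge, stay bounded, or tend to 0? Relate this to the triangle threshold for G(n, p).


Number of potential triangles: C(53, 3) = 23426.
Each occurs with probability p³ ≈ (0.21262)³ ≈ 9.61196155e-03.
By linearity: E[X] = C(53, 3)·p³ ≈ 23426 · 9.61196155e-03 ≈ 225.169811.
Since α = 2/3 < 1, p = c/n^{2/3} ≫ 1/n is above the triangle threshold p ~ 1/n. Asymptotically E[X] ~ (c³/6)·n^{3(1−α)} = (3³/6)·n^{1} → ∞; triangles are abundant w.h.p.

E[X] ≈ 225.169811; in regime p = Θ(1/n^{2/3}) E[X] diverges (above the triangle threshold p ~ 1/n).


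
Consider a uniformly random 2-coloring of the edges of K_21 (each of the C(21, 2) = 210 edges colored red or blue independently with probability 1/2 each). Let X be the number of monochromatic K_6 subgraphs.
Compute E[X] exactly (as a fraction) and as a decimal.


Let X = Σ_S X_S over the C(21, 6) = 54264 subsets S of size 6, where X_S = 1 if the K_6 on S is monochromatic.
For a fixed S, the K_6 on S has C(6, 2) = 15 edges. P[all 15 edges red] = (1/2)^15, and likewise for blue, so P[monochromatic] = 2·(1/2)^15 = 2^{1 − 15} = 1/16384.
By linearity: E[X] = C(21, 6) · 2^{1 − 15} = 54264 · 1/16384 = 6783/2048.
Numerically: E[X] ≈ 3.312012.

E[X] = C(21,6)·2^(1−C(6,2)) = 6783/2048 ≈ 3.312012.


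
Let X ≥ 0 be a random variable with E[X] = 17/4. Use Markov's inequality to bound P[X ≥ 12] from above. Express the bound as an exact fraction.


μ = E[X] = 17/4, a = 12.
Markov: P[X ≥ 12] ≤ μ/a = (17/4)/12 = 17/48.
Numerically: ≈ 0.354167.
(Since a = 12 > μ = 4.250000, the bound 17/48 is < 1 and informative.)

P[X ≥ 12] ≤ 17/48 ≈ 0.354167.


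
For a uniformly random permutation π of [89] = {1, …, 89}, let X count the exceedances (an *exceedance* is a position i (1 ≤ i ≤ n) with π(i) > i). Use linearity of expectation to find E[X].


Write X = Σ_{i=1}^{89} X_i, where X_i = 1_{π(i) > i}.
For each fixed i, π(i) is uniform over {1, …, 89} (marginal of a uniform permutation), so P[π(i) > i] = (n − i)/n. Summing: Σ_{i=1}^{89} (n − i)/n = (0 + 1 + … + 88)/89 = 89(89 − 1)/(2·89) = (89 − 1)/2.
Hence E[X] = Σ_{i=1}^{89} (89 − i)/89 = 44 ≈ 44.0000.

E[X] = 44 = 44.0000.


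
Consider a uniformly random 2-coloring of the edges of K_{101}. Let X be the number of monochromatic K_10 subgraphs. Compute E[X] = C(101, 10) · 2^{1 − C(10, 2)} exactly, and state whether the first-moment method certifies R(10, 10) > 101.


E[X] = C(101, 10) · 2^{1 − 45} = 19212541264840 · 2^{−44} = 19212541264840/17592186044416.
As a reduced fraction: E[X] = 2401567658105/2199023255552 ≈ 1.0921065.
Is E[X] < 1? NO.
Since E[X] ≥ 1, the first-moment bound is inconclusive at n = 101; it does NOT by itself certify R(10, 10) > 101.

E[X] = 2401567658105/2199023255552 ≈ 1.0921065; E[X] ≥ 1; first-moment method inconclusive here.


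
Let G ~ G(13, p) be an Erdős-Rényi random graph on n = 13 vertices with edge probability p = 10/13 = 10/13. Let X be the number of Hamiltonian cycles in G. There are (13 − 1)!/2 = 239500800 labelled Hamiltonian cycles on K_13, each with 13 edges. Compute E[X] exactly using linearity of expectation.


K_13 has (13 − 1)!/2 = 239500800 labelled Hamiltonian cycles.
For each such Hamiltonian cycle H, let X_H = 1 if all 13 edges of H are present in G. Then P[X_H = 1] = p^{13} = (10/13)^{13} = 10000000000000/302875106592253.
Summing the indicators: E[X] = Σ_H E[X_H] = 239500800 · p^{13} = 239500800 · 10000000000000/302875106592253 = 2395008000000000000000/302875106592253.
Numerically: E[X] ≈ 7.9076e+06.

E[X] = 239500800 · (10/13)^{13} = 2395008000000000000000/302875106592253 ≈ 7.9076e+06.


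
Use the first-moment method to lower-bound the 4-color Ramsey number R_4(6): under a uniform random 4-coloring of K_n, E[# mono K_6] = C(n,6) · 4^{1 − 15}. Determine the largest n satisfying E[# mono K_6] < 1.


We need C(n, 6) · 4^{1 − 15} < 1, i.e. C(n, 6) < 4^{15 − 1} = 268435456.
Check values of n near the boundary:
  n = 75: C(75, 6) = 201359550; 201359550 < 268435456? YES
  n = 76: C(76, 6) = 218618940; 218618940 < 268435456? YES
  n = 77: C(77, 6) = 237093780; 237093780 < 268435456? YES
  n = 78: C(78, 6) = 256851595; 256851595 < 268435456? YES
  n = 79: C(79, 6) = 277962685; 277962685 < 268435456? NO
  n = 80: C(80, 6) = 300500200; 300500200 < 268435456? NO
  n = 81: C(81, 6) = 324540216; 324540216 < 268435456? NO
The largest n with C(n, 6) < 268435456 is n = 78 (where E[X] = 256851595/268435456 ≈ 0.9568). Hence R_4(6) > 78, i.e. R_4(6) ≥ 79.

Largest n = 78; hence R_4(6) > 78.


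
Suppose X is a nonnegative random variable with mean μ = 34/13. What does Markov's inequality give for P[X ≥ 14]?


μ = E[X] = 34/13, a = 14.
Markov: P[X ≥ 14] ≤ μ/a = (34/13)/14 = 17/91.
Numerically: ≈ 0.186813.
(Since a = 14 > μ = 2.615385, the bound 17/91 is < 1 and informative.)

P[X ≥ 14] ≤ 17/91 ≈ 0.186813.


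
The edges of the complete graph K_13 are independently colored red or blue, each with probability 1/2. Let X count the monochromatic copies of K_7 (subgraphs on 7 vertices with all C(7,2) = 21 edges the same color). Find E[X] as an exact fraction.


Let X = Σ_S X_S over the C(13, 7) = 1716 subsets S of size 7, where X_S = 1 if the K_7 on S is monochromatic.
For a fixed S, the K_7 on S has C(7, 2) = 21 edges. P[all 21 edges red] = (1/2)^21, and likewise for blue, so P[monochromatic] = 2·(1/2)^21 = 2^{1 − 21} = 1/1048576.
By linearity: E[X] = C(13, 7) · 2^{1 − 21} = 1716 · 1/1048576 = 429/262144.
Numerically: E[X] ≈ 0.001637.

E[X] = C(13,7)·2^(1−C(7,2)) = 429/262144 ≈ 0.001637.


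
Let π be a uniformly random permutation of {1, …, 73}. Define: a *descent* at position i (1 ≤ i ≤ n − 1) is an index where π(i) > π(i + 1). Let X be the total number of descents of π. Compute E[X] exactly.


Write X = Σ X_I over i = 1, …, 72, with X_I the indicator of one descent.
There are 72 indicators.
For each fixed i, the pair (π(i), π(i+1)) is a uniformly random ordered pair of distinct values from {1, …, 73}; by symmetry P[π(i) > π(i+1)] = 1/2.
By linearity: E[X] = 72 · (1/2) = (73 − 1) · (1/2) = 36 ≈ 36.0000.

E[X] = 36 = 36.0000.


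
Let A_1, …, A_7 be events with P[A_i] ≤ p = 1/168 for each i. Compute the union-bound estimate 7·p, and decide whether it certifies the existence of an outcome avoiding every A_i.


Union bound: P[∪_{i=1}^{7} A_i] ≤ Σ_i P[A_i] ≤ 7·p = 7·(1/168) = 1/24.
Numerically: 1/24 ≈ 0.041667.
Is 1/24 < 1? YES.
Since P[∪ A_i] ≤ 1/24 < 1, the complement has P[∩ A_i^c] ≥ 1 − 1/24 = 23/24 > 0, so some outcome avoids every A_i.

7·p = 1/24 ≈ 0.041667; existence CERTIFIED by the union bound.


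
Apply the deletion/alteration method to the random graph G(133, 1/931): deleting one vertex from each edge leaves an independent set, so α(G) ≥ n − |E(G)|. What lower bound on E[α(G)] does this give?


E[|E(G)|] = C(133, 2)·p = 8778 · (1/931) = 66/7.
E[α(G)] ≥ n − E[|E(G)|] = 133 − 66/7 = 865/7.
Numerically: ≈ 123.57143.
(This is only a lower bound; the true E[α(G)] may be larger.)

E[α(G)] ≥ 865/7 ≈ 123.57143.


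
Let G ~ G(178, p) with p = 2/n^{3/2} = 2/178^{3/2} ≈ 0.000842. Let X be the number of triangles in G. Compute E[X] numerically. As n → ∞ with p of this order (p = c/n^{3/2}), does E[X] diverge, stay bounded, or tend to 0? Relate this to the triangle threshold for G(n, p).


Number of potential triangles: C(178, 3) = 924176.
Each occurs with probability p³ ≈ (0.000842)³ ≈ 5.97310e-10.
By linearity: E[X] = C(178, 3)·p³ ≈ 924176 · 5.97310e-10 ≈ 0.001.
Since α = 3/2 > 1, p = c/n^{3/2} = o(1/n) is below the triangle threshold p ~ 1/n. Asymptotically E[X] ~ (c³/6)·n^{3(1−α)} = (2³/6)·n^{-1.5} → 0, so by Markov's inequality G has no triangles w.h.p.

E[X] ≈ 0.001; in regime p = Θ(1/n^{3/2}) E[X] tends to 0 (below the triangle threshold p ~ 1/n).


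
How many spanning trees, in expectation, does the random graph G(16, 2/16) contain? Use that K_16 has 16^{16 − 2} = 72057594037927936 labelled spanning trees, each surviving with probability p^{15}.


K_16 has 16^{16 − 2} = 72057594037927936 labelled spanning trees.
For each such spanning tree H, let X_H = 1 if all 15 edges of H are present in G. Then P[X_H = 1] = p^{15} = (1/8)^{15} = 1/35184372088832.
By linearity of expectation: E[X] = Σ_H E[X_H] = 72057594037927936 · p^{15} = 72057594037927936 · 1/35184372088832 = 2048.
Numerically: E[X] ≈ 2.05e+03.

E[X] = 72057594037927936 · (1/8)^{15} = 2048 ≈ 2.05e+03.


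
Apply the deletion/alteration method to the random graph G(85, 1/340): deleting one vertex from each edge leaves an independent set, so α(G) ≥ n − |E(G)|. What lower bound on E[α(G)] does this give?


E[|E(G)|] = C(85, 2)·p = 3570 · (1/340) = 21/2.
E[α(G)] ≥ n − E[|E(G)|] = 85 − 21/2 = 149/2.
Numerically: ≈ 74.500000.
(This is only a lower bound; the true E[α(G)] may be larger.)

E[α(G)] ≥ 149/2 ≈ 74.500000.


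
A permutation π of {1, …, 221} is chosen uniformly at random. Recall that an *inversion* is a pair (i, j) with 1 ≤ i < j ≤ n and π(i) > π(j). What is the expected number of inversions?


Write X = Σ X_I over the C(221, 2) = 24310 pairs i < j, with X_I the indicator of one inversion.
There are 24310 indicators.
For each fixed pair i < j, the values π(i) and π(j) are two distinct elements of {1, …, 221} in uniformly random order; by symmetry P[π(i) > π(j)] = 1/2.
By linearity: E[X] = 24310 · (1/2) = C(221, 2) · (1/2) = 24310/2 = 12155 ≈ 12155.000000.

E[X] = 12155 = 12155.000000.


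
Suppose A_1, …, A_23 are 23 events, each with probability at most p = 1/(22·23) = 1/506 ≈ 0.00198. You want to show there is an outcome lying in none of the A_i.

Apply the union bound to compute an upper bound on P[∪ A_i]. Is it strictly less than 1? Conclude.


Union bound: P[∪_{i=1}^{23} A_i] ≤ Σ_i P[A_i] ≤ 23·p = 23·(1/506) = 1/22.
Numerically: 1/22 ≈ 0.04545.
Is 1/22 < 1? YES.
Since P[∪ A_i] ≤ 1/22 < 1, the complement has P[∩ A_i^c] ≥ 1 − 1/22 = 21/22 > 0, so some outcome avoids every A_i.

23·p = 1/22 ≈ 0.04545; existence CERTIFIED by the union bound.


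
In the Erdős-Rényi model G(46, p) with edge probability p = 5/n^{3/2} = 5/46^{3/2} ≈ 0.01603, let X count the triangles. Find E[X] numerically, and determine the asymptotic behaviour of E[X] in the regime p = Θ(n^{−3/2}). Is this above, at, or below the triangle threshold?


Number of potential triangles: C(46, 3) = 15180.
Each occurs with probability p³ ≈ (0.01603)³ ≈ 4.116231e-06.
By linearity: E[X] = C(46, 3)·p³ ≈ 15180 · 4.116231e-06 ≈ 0.0625.
Since α = 3/2 > 1, p = c/n^{3/2} = o(1/n) is below the triangle threshold p ~ 1/n. Asymptotically E[X] ~ (c³/6)·n^{3(1−α)} = (5³/6)·n^{-1.5} → 0, so by Markov's inequality G has no triangles w.h.p.

E[X] ≈ 0.0625; in regime p = Θ(1/n^{3/2}) E[X] tends to 0 (below the triangle threshold p ~ 1/n).


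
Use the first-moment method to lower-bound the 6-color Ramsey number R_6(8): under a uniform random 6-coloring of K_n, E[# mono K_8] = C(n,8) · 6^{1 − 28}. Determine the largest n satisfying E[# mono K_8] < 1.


We need C(n, 8) · 6^{1 − 28} < 1, i.e. C(n, 8) < 6^{28 − 1} = 1023490369077469249536.
Check values of n near the boundary:
  n = 1591: C(1591, 8) = 1000427749141189953870; 1000427749141189953870 < 1023490369077469249536? YES
  n = 1592: C(1592, 8) = 1005480414540892933435; 1005480414540892933435 < 1023490369077469249536? YES
  n = 1593: C(1593, 8) = 1010555394551193970323; 1010555394551193970323 < 1023490369077469249536? YES
  n = 1594: C(1594, 8) = 1015652773590544255167; 1015652773590544255167 < 1023490369077469249536? YES
  n = 1595: C(1595, 8) = 1020772636343363633895; 1020772636343363633895 < 1023490369077469249536? YES
  n = 1596: C(1596, 8) = 1025915067760710553965; 1025915067760710553965 < 1023490369077469249536? NO
  n = 1597: C(1597, 8) = 1031080153060953275445; 1031080153060953275445 < 1023490369077469249536? NO
  n = 1598: C(1598, 8) = 1036267977730442348529; 1036267977730442348529 < 1023490369077469249536? NO
The largest n with C(n, 8) < 1023490369077469249536 is n = 1595 (where E[X] = 113419181815929292655/113721152119718805504 ≈ 0.997). Hence R_6(8) > 1595, i.e. R_6(8) ≥ 1596.

Largest n = 1595; hence R_6(8) > 1595.


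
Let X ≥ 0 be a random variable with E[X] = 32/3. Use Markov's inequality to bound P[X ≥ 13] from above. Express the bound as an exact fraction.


μ = E[X] = 32/3, a = 13.
Markov: P[X ≥ 13] ≤ μ/a = (32/3)/13 = 32/39.
Numerically: ≈ 0.8205.
(Since a = 13 > μ = 10.6667, the bound 32/39 is < 1 and informative.)

P[X ≥ 13] ≤ 32/39 ≈ 0.8205.


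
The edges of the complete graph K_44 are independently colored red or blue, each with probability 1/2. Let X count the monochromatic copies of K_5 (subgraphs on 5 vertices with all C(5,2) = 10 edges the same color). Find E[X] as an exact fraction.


Let X = Σ_S X_S over the C(44, 5) = 1086008 subsets S of size 5, where X_S = 1 if the K_5 on S is monochromatic.
For a fixed S, the K_5 on S has C(5, 2) = 10 edges. P[all 10 edges red] = (1/2)^10, and likewise for blue, so P[monochromatic] = 2·(1/2)^10 = 2^{1 − 10} = 1/512.
Summing: E[X] = C(44, 5) · 2^{1 − 10} = 1086008 · 1/512 = 135751/64.
Numerically: E[X] ≈ 2121.109375.

E[X] = C(44,5)·2^(1−C(5,2)) = 135751/64 ≈ 2121.109375.


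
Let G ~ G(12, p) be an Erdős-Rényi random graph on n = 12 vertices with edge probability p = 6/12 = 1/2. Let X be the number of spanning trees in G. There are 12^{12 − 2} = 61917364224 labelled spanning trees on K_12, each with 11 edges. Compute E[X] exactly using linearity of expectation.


K_12 has 12^{12 − 2} = 61917364224 labelled spanning trees.
For each such spanning tree H, let X_H = 1 if all 11 edges of H are present in G. Then P[X_H = 1] = p^{11} = (1/2)^{11} = 1/2048.
Summing the indicators: E[X] = Σ_H E[X_H] = 61917364224 · p^{11} = 61917364224 · 1/2048 = 30233088.
Numerically: E[X] ≈ 3.02e+07.

E[X] = 61917364224 · (1/2)^{11} = 30233088 ≈ 3.02e+07.


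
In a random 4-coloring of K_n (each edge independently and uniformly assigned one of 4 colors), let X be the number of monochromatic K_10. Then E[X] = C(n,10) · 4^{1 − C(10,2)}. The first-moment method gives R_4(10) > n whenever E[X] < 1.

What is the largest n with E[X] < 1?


We need C(n, 10) · 4^{1 − 45} < 1, i.e. C(n, 10) < 4^{45 − 1} = 309485009821345068724781056.
Check values of n near the boundary:
  n = 2018: C(2018, 10) = 301820606687612220663963508; 301820606687612220663963508 < 309485009821345068724781056? YES
  n = 2019: C(2019, 10) = 303322949179835278009229628; 303322949179835278009229628 < 309485009821345068724781056? YES
  n = 2020: C(2020, 10) = 304832018578739931133653656; 304832018578739931133653656 < 309485009821345068724781056? YES
  n = 2021: C(2021, 10) = 306347841644770462864800616; 306347841644770462864800616 < 309485009821345068724781056? YES
  n = 2022: C(2022, 10) = 307870445231474093395937796; 307870445231474093395937796 < 309485009821345068724781056? YES
  n = 2023: C(2023, 10) = 309399856285778485315440716; 309399856285778485315440716 < 309485009821345068724781056? YES
  n = 2024: C(2024, 10) = 310936101848269937576192656; 310936101848269937576192656 < 309485009821345068724781056? NO
The largest n with C(n, 10) < 309485009821345068724781056 is n = 2023 (where E[X] = 77349964071444621328860179/77371252455336267181195264 ≈ 0.9997). Hence R_4(10) > 2023, i.e. R_4(10) ≥ 2024.

Largest n = 2023; hence R_4(10) > 2023.


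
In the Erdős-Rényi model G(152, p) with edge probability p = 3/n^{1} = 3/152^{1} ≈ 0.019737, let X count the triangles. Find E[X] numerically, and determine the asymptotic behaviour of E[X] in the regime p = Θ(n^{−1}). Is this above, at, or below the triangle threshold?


Number of potential triangles: C(152, 3) = 573800.
Each occurs with probability p³ ≈ (0.019737)³ ≈ 7.6883474e-06.
By linearity: E[X] = C(152, 3)·p³ ≈ 573800 · 7.6883474e-06 ≈ 4.41157.
Here α = 1, so p = 3/n is exactly at the triangle threshold p ~ 1/n. Asymptotically E[X] → c³/6 = 3³/6 = 9/2 ≈ 4.50000, a bounded constant. In this regime the triangle count is asymptotically Poisson(c³/6).

E[X] ≈ 4.41157; in regime p = Θ(1/n^{1}) E[X] stays bounded (at the triangle threshold p ~ 1/n).


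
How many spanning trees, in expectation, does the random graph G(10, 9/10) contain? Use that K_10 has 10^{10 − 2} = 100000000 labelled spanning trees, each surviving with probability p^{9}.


K_10 has 10^{10 − 2} = 100000000 labelled spanning trees.
For each such spanning tree H, let X_H = 1 if all 9 edges of H are present in G. Then P[X_H = 1] = p^{9} = (9/10)^{9} = 387420489/1000000000.
By linearity of expectation: E[X] = Σ_H E[X_H] = 100000000 · p^{9} = 100000000 · 387420489/1000000000 = 387420489/10.
Numerically: E[X] ≈ 3.87e+07.

E[X] = 100000000 · (9/10)^{9} = 387420489/10 ≈ 3.87e+07.


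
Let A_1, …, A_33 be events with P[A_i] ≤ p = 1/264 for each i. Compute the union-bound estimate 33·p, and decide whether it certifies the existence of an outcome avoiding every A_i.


Union bound: P[∪_{i=1}^{33} A_i] ≤ Σ_i P[A_i] ≤ 33·p = 33·(1/264) = 1/8.
Numerically: 1/8 ≈ 0.125.
Is 1/8 < 1? YES.
Since P[∪ A_i] ≤ 1/8 < 1, the complement has P[∩ A_i^c] ≥ 1 − 1/8 = 7/8 > 0, so some outcome avoids every A_i.

33·p = 1/8 ≈ 0.125; existence CERTIFIED by the union bound.


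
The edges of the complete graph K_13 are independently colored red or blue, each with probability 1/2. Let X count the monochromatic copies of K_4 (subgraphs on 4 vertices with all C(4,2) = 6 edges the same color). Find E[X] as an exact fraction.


Let X = Σ_S X_S over the C(13, 4) = 715 subsets S of size 4, where X_S = 1 if the K_4 on S is monochromatic.
For a fixed S, the K_4 on S has C(4, 2) = 6 edges. P[all 6 edges red] = (1/2)^6, and likewise for blue, so P[monochromatic] = 2·(1/2)^6 = 2^{1 − 6} = 1/32.
By linearity of expectation: E[X] = C(13, 4) · 2^{1 − 6} = 715 · 1/32 = 715/32.
Numerically: E[X] ≈ 22.344.

E[X] = C(13,4)·2^(1−C(4,2)) = 715/32 ≈ 22.344.


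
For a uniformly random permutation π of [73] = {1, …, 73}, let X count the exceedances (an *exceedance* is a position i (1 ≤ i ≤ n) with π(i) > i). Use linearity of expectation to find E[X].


Write X = Σ_{i=1}^{73} X_i, where X_i = 1_{π(i) > i}.
For each fixed i, π(i) is uniform over {1, …, 73} (marginal of a uniform permutation), so P[π(i) > i] = (n − i)/n. Summing: Σ_{i=1}^{73} (n − i)/n = (0 + 1 + … + 72)/73 = 73(73 − 1)/(2·73) = (73 − 1)/2.
Hence E[X] = Σ_{i=1}^{73} (73 − i)/73 = 36 ≈ 36.000000.

E[X] = 36 = 36.000000.


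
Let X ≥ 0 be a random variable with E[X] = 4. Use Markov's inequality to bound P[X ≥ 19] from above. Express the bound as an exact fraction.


μ = E[X] = 4, a = 19.
Markov: P[X ≥ 19] ≤ μ/a = (4)/19 = 4/19.
Numerically: ≈ 0.211.
(Since a = 19 > μ = 4.000, the bound 4/19 is < 1 and informative.)

P[X ≥ 19] ≤ 4/19 ≈ 0.211.


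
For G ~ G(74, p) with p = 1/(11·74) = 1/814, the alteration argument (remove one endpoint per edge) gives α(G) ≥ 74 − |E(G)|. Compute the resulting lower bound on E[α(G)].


E[|E(G)|] = C(74, 2)·p = 2701 · (1/814) = 73/22.
E[α(G)] ≥ n − E[|E(G)|] = 74 − 73/22 = 1555/22.
Numerically: ≈ 70.68182.
(This is only a lower bound; the true E[α(G)] may be larger.)

E[α(G)] ≥ 1555/22 ≈ 70.68182.


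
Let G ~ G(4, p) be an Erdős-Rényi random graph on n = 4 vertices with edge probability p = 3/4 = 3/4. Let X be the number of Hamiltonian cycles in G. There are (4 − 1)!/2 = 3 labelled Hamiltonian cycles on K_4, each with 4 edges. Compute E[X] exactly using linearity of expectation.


K_4 has (4 − 1)!/2 = 3 labelled Hamiltonian cycles.
For each such Hamiltonian cycle H, let X_H = 1 if all 4 edges of H are present in G. Then P[X_H = 1] = p^{4} = (3/4)^{4} = 81/256.
Summing the indicators: E[X] = Σ_H E[X_H] = 3 · p^{4} = 3 · 81/256 = 243/256.
Numerically: E[X] ≈ 0.949.

E[X] = 3 · (3/4)^{4} = 243/256 ≈ 0.949.


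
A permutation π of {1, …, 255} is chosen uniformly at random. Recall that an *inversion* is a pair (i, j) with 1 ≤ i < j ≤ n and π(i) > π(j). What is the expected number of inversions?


Write X = Σ X_I over the C(255, 2) = 32385 pairs i < j, with X_I the indicator of one inversion.
There are 32385 indicators.
For each fixed pair i < j, the values π(i) and π(j) are two distinct elements of {1, …, 255} in uniformly random order; by symmetry P[π(i) > π(j)] = 1/2.
By linearity: E[X] = 32385 · (1/2) = C(255, 2) · (1/2) = 32385/2 = 32385/2 ≈ 16192.500000.

E[X] = 32385/2 = 16192.500000.


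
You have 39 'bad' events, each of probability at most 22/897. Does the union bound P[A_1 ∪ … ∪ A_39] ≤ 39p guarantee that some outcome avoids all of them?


Union bound: P[∪_{i=1}^{39} A_i] ≤ Σ_i P[A_i] ≤ 39·p = 39·(22/897) = 22/23.
Numerically: 22/23 ≈ 0.9565217.
Is 22/23 < 1? YES.
Since P[∪ A_i] ≤ 22/23 < 1, the complement has P[∩ A_i^c] ≥ 1 − 22/23 = 1/23 > 0, so some outcome avoids every A_i.

39·p = 22/23 ≈ 0.9565217; existence CERTIFIED by the union bound.


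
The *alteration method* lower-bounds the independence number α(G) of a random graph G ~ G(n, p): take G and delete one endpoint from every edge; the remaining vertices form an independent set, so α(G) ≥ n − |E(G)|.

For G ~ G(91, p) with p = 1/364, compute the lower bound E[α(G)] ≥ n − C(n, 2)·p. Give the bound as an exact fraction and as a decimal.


E[|E(G)|] = C(91, 2)·p = 4095 · (1/364) = 45/4.
E[α(G)] ≥ n − E[|E(G)|] = 91 − 45/4 = 319/4.
Numerically: ≈ 79.75000.
(This is only a lower bound; the true E[α(G)] may be larger.)

E[α(G)] ≥ 319/4 ≈ 79.75000.


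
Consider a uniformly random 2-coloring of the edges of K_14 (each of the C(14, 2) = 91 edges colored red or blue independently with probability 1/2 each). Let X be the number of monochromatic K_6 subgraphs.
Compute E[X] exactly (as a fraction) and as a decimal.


Let X = Σ_S X_S over the C(14, 6) = 3003 subsets S of size 6, where X_S = 1 if the K_6 on S is monochromatic.
For a fixed S, the K_6 on S has C(6, 2) = 15 edges. P[all 15 edges red] = (1/2)^15, and likewise for blue, so P[monochromatic] = 2·(1/2)^15 = 2^{1 − 15} = 1/16384.
Summing: E[X] = C(14, 6) · 2^{1 − 15} = 3003 · 1/16384 = 3003/16384.
Numerically: E[X] ≈ 0.183.

E[X] = C(14,6)·2^(1−C(6,2)) = 3003/16384 ≈ 0.183.


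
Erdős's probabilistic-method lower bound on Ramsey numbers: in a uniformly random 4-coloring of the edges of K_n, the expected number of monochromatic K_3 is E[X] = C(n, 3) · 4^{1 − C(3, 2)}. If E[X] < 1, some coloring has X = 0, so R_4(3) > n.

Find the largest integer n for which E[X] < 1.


We need C(n, 3) · 4^{1 − 3} < 1, i.e. C(n, 3) < 4^{3 − 1} = 16.
Check values of n near the boundary:
  n = 4: C(4, 3) = 4; 4 < 16? YES
  n = 5: C(5, 3) = 10; 10 < 16? YES
  n = 6: C(6, 3) = 20; 20 < 16? NO
  n = 7: C(7, 3) = 35; 35 < 16? NO
  n = 8: C(8, 3) = 56; 56 < 16? NO
The largest n with C(n, 3) < 16 is n = 5 (where E[X] = 5/8 ≈ 0.625). Hence R_4(3) > 5, i.e. R_4(3) ≥ 6.

Largest n = 5; hence R_4(3) > 5.


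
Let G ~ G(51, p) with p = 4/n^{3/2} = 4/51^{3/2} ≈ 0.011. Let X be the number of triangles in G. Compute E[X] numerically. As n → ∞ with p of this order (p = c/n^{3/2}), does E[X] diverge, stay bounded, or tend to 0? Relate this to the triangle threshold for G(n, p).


Number of potential triangles: C(51, 3) = 20825.
Each occurs with probability p³ ≈ (0.011)³ ≈ 1.32469e-06.
By linearity: E[X] = C(51, 3)·p³ ≈ 20825 · 1.32469e-06 ≈ 0.028.
Since α = 3/2 > 1, p = c/n^{3/2} = o(1/n) is below the triangle threshold p ~ 1/n. Asymptotically E[X] ~ (c³/6)·n^{3(1−α)} = (4³/6)·n^{-1.5} → 0, so by Markov's inequality G has no triangles w.h.p.

E[X] ≈ 0.028; in regime p = Θ(1/n^{3/2}) E[X] tends to 0 (below the triangle threshold p ~ 1/n).


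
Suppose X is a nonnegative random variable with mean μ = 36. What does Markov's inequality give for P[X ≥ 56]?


μ = E[X] = 36, a = 56.
Markov: P[X ≥ 56] ≤ μ/a = (36)/56 = 9/14.
Numerically: ≈ 0.64286.
(Since a = 56 > μ = 36.00000, the bound 9/14 is < 1 and informative.)

P[X ≥ 56] ≤ 9/14 ≈ 0.64286.


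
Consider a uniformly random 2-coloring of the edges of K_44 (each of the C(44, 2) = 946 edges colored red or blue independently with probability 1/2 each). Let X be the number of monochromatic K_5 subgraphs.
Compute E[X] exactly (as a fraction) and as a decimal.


Let X = Σ_S X_S over the C(44, 5) = 1086008 subsets S of size 5, where X_S = 1 if the K_5 on S is monochromatic.
For a fixed S, the K_5 on S has C(5, 2) = 10 edges. P[all 10 edges red] = (1/2)^10, and likewise for blue, so P[monochromatic] = 2·(1/2)^10 = 2^{1 − 10} = 1/512.
By linearity: E[X] = C(44, 5) · 2^{1 − 10} = 1086008 · 1/512 = 135751/64.
Numerically: E[X] ≈ 2121.109375.

E[X] = C(44,5)·2^(1−C(5,2)) = 135751/64 ≈ 2121.109375.


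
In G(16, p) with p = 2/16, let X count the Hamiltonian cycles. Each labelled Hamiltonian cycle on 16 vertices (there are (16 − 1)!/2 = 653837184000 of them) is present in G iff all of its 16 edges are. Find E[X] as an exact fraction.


K_16 has (16 − 1)!/2 = 653837184000 labelled Hamiltonian cycles.
For each such Hamiltonian cycle H, let X_H = 1 if all 16 edges of H are present in G. Then P[X_H = 1] = p^{16} = (1/8)^{16} = 1/281474976710656.
By linearity: E[X] = Σ_H E[X_H] = 653837184000 · p^{16} = 653837184000 · 1/281474976710656 = 638512875/274877906944.
Numerically: E[X] ≈ 0.0023229.

E[X] = 653837184000 · (1/8)^{16} = 638512875/274877906944 ≈ 0.0023229.


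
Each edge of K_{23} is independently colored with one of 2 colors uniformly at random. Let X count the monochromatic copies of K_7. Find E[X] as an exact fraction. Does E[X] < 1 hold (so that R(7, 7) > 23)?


E[X] = C(23, 7) · 2^{1 − 21} = 245157 · 2^{−20} = 245157/1048576.
As a reduced fraction: E[X] = 245157/1048576 ≈ 0.233800.
Is E[X] < 1? YES.
Since E[X] < 1, there exists a 2-coloring of K_{23} with no monochromatic K_7; hence R(7, 7) > 23.

E[X] = 245157/1048576 ≈ 0.233800; E[X] < 1, so R(7, 7) > 23.


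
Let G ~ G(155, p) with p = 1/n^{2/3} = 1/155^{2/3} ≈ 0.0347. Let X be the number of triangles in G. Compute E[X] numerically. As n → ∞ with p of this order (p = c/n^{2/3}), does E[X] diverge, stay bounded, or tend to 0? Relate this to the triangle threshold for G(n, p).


Number of potential triangles: C(155, 3) = 608685.
Each occurs with probability p³ ≈ (0.0347)³ ≈ 4.16233e-05.
By linearity: E[X] = C(155, 3)·p³ ≈ 608685 · 4.16233e-05 ≈ 25.335.
Since α = 2/3 < 1, p = c/n^{2/3} ≫ 1/n is above the triangle threshold p ~ 1/n. Asymptotically E[X] ~ (c³/6)·n^{3(1−α)} = (1³/6)·n^{1} → ∞; triangles are abundant w.h.p.

E[X] ≈ 25.335; in regime p = Θ(1/n^{2/3}) E[X] diverges (above the triangle threshold p ~ 1/n).


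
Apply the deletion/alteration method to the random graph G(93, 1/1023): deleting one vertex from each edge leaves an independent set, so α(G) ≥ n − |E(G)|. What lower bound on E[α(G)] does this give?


E[|E(G)|] = C(93, 2)·p = 4278 · (1/1023) = 46/11.
E[α(G)] ≥ n − E[|E(G)|] = 93 − 46/11 = 977/11.
Numerically: ≈ 88.8182.
(This is only a lower bound; the true E[α(G)] may be larger.)

E[α(G)] ≥ 977/11 ≈ 88.8182.


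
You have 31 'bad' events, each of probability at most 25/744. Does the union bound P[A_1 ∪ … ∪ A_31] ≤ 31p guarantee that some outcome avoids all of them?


Union bound: P[∪_{i=1}^{31} A_i] ≤ Σ_i P[A_i] ≤ 31·p = 31·(25/744) = 25/24.
Numerically: 25/24 ≈ 1.0417.
Is 25/24 < 1? NO.
Since the bound 25/24 is ≥ 1, the union bound is uninformative here; it does NOT by itself certify existence.

31·p = 25/24 ≈ 1.0417; existence NOT certified by the union bound.


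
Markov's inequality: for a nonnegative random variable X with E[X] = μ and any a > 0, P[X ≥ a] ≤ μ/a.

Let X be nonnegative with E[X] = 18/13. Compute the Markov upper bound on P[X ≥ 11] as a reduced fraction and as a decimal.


μ = E[X] = 18/13, a = 11.
Markov: P[X ≥ 11] ≤ μ/a = (18/13)/11 = 18/143.
Numerically: ≈ 0.126.
(Since a = 11 > μ = 1.385, the bound 18/143 is < 1 and informative.)

P[X ≥ 11] ≤ 18/143 ≈ 0.126.


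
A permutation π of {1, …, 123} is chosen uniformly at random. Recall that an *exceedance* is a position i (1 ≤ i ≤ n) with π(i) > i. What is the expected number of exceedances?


Write X = Σ_{i=1}^{123} X_i, where X_i = 1_{π(i) > i}.
For each fixed i, π(i) is uniform over {1, …, 123} (marginal of a uniform permutation), so P[π(i) > i] = (n − i)/n. Summing: Σ_{i=1}^{123} (n − i)/n = (0 + 1 + … + 122)/123 = 123(123 − 1)/(2·123) = (123 − 1)/2.
Hence E[X] = Σ_{i=1}^{123} (123 − i)/123 = 61 ≈ 61.000000.

E[X] = 61 = 61.000000.


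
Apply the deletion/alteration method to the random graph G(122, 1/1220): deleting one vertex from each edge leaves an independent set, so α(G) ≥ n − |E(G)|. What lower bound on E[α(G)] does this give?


E[|E(G)|] = C(122, 2)·p = 7381 · (1/1220) = 121/20.
E[α(G)] ≥ n − E[|E(G)|] = 122 − 121/20 = 2319/20.
Numerically: ≈ 115.950.
(This is only a lower bound; the true E[α(G)] may be larger.)

E[α(G)] ≥ 2319/20 ≈ 115.950.


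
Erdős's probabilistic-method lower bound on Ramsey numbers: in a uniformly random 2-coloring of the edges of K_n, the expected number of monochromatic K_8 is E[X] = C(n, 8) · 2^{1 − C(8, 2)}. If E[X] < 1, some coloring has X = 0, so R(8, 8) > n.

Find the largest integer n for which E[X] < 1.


We need C(n, 8) · 2^{1 − 28} < 1, i.e. C(n, 8) < 2^{28 − 1} = 134217728.
Check values of n near the boundary:
  n = 41: C(41, 8) = 95548245; 95548245 < 134217728? YES
  n = 42: C(42, 8) = 118030185; 118030185 < 134217728? YES
  n = 43: C(43, 8) = 145008513; 145008513 < 134217728? NO
The largest n with C(n, 8) < 134217728 is n = 42 (where E[X] = 118030185/134217728 ≈ 0.879393). Hence R(8, 8) > 42, i.e. R(8, 8) ≥ 43.

Largest n = 42; hence R(8, 8) > 42.


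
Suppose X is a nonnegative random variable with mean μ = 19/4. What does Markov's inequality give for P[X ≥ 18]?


μ = E[X] = 19/4, a = 18.
Markov: P[X ≥ 18] ≤ μ/a = (19/4)/18 = 19/72.
Numerically: ≈ 0.26389.
(Since a = 18 > μ = 4.75000, the bound 19/72 is < 1 and informative.)

P[X ≥ 18] ≤ 19/72 ≈ 0.26389.


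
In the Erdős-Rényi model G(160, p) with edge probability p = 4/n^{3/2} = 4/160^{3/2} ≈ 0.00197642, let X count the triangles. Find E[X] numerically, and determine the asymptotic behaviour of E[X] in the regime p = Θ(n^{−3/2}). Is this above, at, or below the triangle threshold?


Number of potential triangles: C(160, 3) = 669920.
Each occurs with probability p³ ≈ (0.00197642)³ ≈ 7.72040444e-09.
By linearity: E[X] = C(160, 3)·p³ ≈ 669920 · 7.72040444e-09 ≈ 0.005172.
Since α = 3/2 > 1, p = c/n^{3/2} = o(1/n) is below the triangle threshold p ~ 1/n. Asymptotically E[X] ~ (c³/6)·n^{3(1−α)} = (4³/6)·n^{-1.5} → 0, so by Markov's inequality G has no triangles w.h.p.

E[X] ≈ 0.005172; in regime p = Θ(1/n^{3/2}) E[X] tends to 0 (below the triangle threshold p ~ 1/n).


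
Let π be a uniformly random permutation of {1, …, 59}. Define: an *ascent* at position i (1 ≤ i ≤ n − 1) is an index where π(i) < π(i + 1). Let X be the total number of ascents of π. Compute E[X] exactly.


Write X = Σ X_I over i = 1, …, 58, with X_I the indicator of one ascent.
There are 58 indicators.
For each fixed i, the pair (π(i), π(i+1)) is a uniformly random ordered pair of distinct values from {1, …, 59}; by symmetry P[π(i) < π(i+1)] = 1/2.
By linearity: E[X] = 58 · (1/2) = (59 − 1) · (1/2) = 29 ≈ 29.000.

E[X] = 29 = 29.000.


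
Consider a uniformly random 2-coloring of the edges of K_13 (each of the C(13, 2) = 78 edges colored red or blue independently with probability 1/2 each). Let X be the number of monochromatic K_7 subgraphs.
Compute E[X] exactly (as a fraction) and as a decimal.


Let X = Σ_S X_S over the C(13, 7) = 1716 subsets S of size 7, where X_S = 1 if the K_7 on S is monochromatic.
For a fixed S, the K_7 on S has C(7, 2) = 21 edges. P[all 21 edges red] = (1/2)^21, and likewise for blue, so P[monochromatic] = 2·(1/2)^21 = 2^{1 − 21} = 1/1048576.
By linearity of expectation: E[X] = C(13, 7) · 2^{1 − 21} = 1716 · 1/1048576 = 429/262144.
Numerically: E[X] ≈ 0.002.

E[X] = C(13,7)·2^(1−C(7,2)) = 429/262144 ≈ 0.002.


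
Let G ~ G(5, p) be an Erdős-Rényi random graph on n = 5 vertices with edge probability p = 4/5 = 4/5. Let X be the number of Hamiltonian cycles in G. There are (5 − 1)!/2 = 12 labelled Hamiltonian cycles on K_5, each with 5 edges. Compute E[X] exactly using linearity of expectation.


K_5 has (5 − 1)!/2 = 12 labelled Hamiltonian cycles.
For each such Hamiltonian cycle H, let X_H = 1 if all 5 edges of H are present in G. Then P[X_H = 1] = p^{5} = (4/5)^{5} = 1024/3125.
By linearity: E[X] = Σ_H E[X_H] = 12 · p^{5} = 12 · 1024/3125 = 12288/3125.
Numerically: E[X] ≈ 3.93.

E[X] = 12 · (4/5)^{5} = 12288/3125 ≈ 3.93.


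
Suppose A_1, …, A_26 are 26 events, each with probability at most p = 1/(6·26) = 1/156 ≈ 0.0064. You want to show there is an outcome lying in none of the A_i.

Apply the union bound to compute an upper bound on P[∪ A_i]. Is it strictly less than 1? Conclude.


Union bound: P[∪_{i=1}^{26} A_i] ≤ Σ_i P[A_i] ≤ 26·p = 26·(1/156) = 1/6.
Numerically: 1/6 ≈ 0.1667.
Is 1/6 < 1? YES.
Since P[∪ A_i] ≤ 1/6 < 1, the complement has P[∩ A_i^c] ≥ 1 − 1/6 = 5/6 > 0, so some outcome avoids every A_i.

26·p = 1/6 ≈ 0.1667; existence CERTIFIED by the union bound.


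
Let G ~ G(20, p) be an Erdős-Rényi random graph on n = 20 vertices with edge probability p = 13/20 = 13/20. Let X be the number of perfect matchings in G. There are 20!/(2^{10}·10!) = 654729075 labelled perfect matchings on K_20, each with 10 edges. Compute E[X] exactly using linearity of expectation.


K_20 has 20!/(2^{10}·10!) = 654729075 labelled perfect matchings.
For each such perfect matching H, let X_H = 1 if all 10 edges of H are present in G. Then P[X_H = 1] = p^{10} = (13/20)^{10} = 137858491849/10240000000000.
Summing the indicators: E[X] = Σ_H E[X_H] = 654729075 · p^{10} = 654729075 · 137858491849/10240000000000 = 3610398513967632387/409600000000.
Numerically: E[X] ≈ 8.814e+06.

E[X] = 654729075 · (13/20)^{10} = 3610398513967632387/409600000000 ≈ 8.814e+06.


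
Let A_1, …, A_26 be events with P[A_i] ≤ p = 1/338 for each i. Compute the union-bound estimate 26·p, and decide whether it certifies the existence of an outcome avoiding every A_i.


Union bound: P[∪_{i=1}^{26} A_i] ≤ Σ_i P[A_i] ≤ 26·p = 26·(1/338) = 1/13.
Numerically: 1/13 ≈ 0.077.
Is 1/13 < 1? YES.
Since P[∪ A_i] ≤ 1/13 < 1, the complement has P[∩ A_i^c] ≥ 1 − 1/13 = 12/13 > 0, so some outcome avoids every A_i.

26·p = 1/13 ≈ 0.077; existence CERTIFIED by the union bound.


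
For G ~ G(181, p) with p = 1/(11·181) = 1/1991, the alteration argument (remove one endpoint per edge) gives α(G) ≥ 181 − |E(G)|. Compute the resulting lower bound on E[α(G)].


E[|E(G)|] = C(181, 2)·p = 16290 · (1/1991) = 90/11.
E[α(G)] ≥ n − E[|E(G)|] = 181 − 90/11 = 1901/11.
Numerically: ≈ 172.81818.
(This is only a lower bound; the true E[α(G)] may be larger.)

E[α(G)] ≥ 1901/11 ≈ 172.81818.


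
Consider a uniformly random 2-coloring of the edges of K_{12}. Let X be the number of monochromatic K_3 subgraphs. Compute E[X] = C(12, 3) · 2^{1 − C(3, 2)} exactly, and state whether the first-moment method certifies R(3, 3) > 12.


E[X] = C(12, 3) · 2^{1 − 3} = 220 · 2^{−2} = 220/4.
As a reduced fraction: E[X] = 55 ≈ 55.000.
Is E[X] < 1? NO.
Since E[X] ≥ 1, the first-moment bound is inconclusive at n = 12; it does NOT by itself certify R(3, 3) > 12.

E[X] = 55 ≈ 55.000; E[X] ≥ 1; first-moment method inconclusive here.


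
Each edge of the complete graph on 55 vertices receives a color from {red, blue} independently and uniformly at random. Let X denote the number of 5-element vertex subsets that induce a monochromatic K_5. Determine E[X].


Let X = Σ_S X_S over the C(55, 5) = 3478761 subsets S of size 5, where X_S = 1 if the K_5 on S is monochromatic.
For a fixed S, the K_5 on S has C(5, 2) = 10 edges. P[all 10 edges red] = (1/2)^10, and likewise for blue, so P[monochromatic] = 2·(1/2)^10 = 2^{1 − 10} = 1/512.
By linearity: E[X] = C(55, 5) · 2^{1 − 10} = 3478761 · 1/512 = 3478761/512.
Numerically: E[X] ≈ 6794.45508.

E[X] = C(55,5)·2^(1−C(5,2)) = 3478761/512 ≈ 6794.45508.


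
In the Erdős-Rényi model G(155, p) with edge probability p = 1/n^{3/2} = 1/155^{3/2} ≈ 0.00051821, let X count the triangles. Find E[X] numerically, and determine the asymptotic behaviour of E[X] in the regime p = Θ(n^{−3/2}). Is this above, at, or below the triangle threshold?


Number of potential triangles: C(155, 3) = 608685.
Each occurs with probability p³ ≈ (0.00051821)³ ≈ 1.3915774e-10.
By linearity: E[X] = C(155, 3)·p³ ≈ 608685 · 1.3915774e-10 ≈ 0.00008.
Since α = 3/2 > 1, p = c/n^{3/2} = o(1/n) is below the triangle threshold p ~ 1/n. Asymptotically E[X] ~ (c³/6)·n^{3(1−α)} = (1³/6)·n^{-1.5} → 0, so by Markov's inequality G has no triangles w.h.p.

E[X] ≈ 0.00008; in regime p = Θ(1/n^{3/2}) E[X] tends to 0 (below the triangle threshold p ~ 1/n).


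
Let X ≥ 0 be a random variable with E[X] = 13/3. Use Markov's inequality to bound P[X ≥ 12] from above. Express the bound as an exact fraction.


μ = E[X] = 13/3, a = 12.
Markov: P[X ≥ 12] ≤ μ/a = (13/3)/12 = 13/36.
Numerically: ≈ 0.3611.
(Since a = 12 > μ = 4.3333, the bound 13/36 is < 1 and informative.)

P[X ≥ 12] ≤ 13/36 ≈ 0.3611.


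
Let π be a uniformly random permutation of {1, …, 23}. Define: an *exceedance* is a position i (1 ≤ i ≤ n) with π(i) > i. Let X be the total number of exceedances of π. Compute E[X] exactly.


Write X = Σ_{i=1}^{23} X_i, where X_i = 1_{π(i) > i}.
For each fixed i, π(i) is uniform over {1, …, 23} (marginal of a uniform permutation), so P[π(i) > i] = (n − i)/n. Summing: Σ_{i=1}^{23} (n − i)/n = (0 + 1 + … + 22)/23 = 23(23 − 1)/(2·23) = (23 − 1)/2.
Hence E[X] = Σ_{i=1}^{23} (23 − i)/23 = 11 ≈ 11.000000.

E[X] = 11 = 11.000000.


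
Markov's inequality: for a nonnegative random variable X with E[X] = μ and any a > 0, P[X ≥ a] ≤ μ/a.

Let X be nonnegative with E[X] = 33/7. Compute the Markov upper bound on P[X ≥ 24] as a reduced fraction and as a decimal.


μ = E[X] = 33/7, a = 24.
Markov: P[X ≥ 24] ≤ μ/a = (33/7)/24 = 11/56.
Numerically: ≈ 0.196429.
(Since a = 24 > μ = 4.714286, the bound 11/56 is < 1 and informative.)

P[X ≥ 24] ≤ 11/56 ≈ 0.196429.
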